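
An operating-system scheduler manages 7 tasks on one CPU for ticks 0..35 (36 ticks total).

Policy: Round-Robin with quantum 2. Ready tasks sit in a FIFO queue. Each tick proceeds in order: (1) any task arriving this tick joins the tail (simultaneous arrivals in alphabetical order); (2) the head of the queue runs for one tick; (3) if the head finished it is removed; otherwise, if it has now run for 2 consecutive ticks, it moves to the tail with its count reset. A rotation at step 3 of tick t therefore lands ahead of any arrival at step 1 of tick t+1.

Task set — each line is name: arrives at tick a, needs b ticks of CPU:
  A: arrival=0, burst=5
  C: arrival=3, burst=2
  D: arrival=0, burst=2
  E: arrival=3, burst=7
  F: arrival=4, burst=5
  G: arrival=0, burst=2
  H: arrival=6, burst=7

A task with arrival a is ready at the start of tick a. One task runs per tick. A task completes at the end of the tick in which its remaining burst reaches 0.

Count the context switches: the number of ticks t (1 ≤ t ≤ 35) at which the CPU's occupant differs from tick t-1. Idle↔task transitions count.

context switches = 17

t=0: queue=[A,D,G] q_used=0 → run A
t=1: queue=[A,D,G] q_used=1 → run A
t=2: queue=[D,G,A] q_used=0 → run D
t=3: queue=[D,G,A,C,E] q_used=1 → run D
t=4: queue=[G,A,C,E,F] q_used=0 → run G
t=5: queue=[G,A,C,E,F] q_used=1 → run G
t=6: queue=[A,C,E,F,H] q_used=0 → run A
t=7: queue=[A,C,E,F,H] q_used=1 → run A
t=8: queue=[C,E,F,H,A] q_used=0 → run C
t=9: queue=[C,E,F,H,A] q_used=1 → run C
t=10: queue=[E,F,H,A] q_used=0 → run E
t=11: queue=[E,F,H,A] q_used=1 → run E
t=12: queue=[F,H,A,E] q_used=0 → run F
t=13: queue=[F,H,A,E] q_used=1 → run F
t=14: queue=[H,A,E,F] q_used=0 → run H
t=15: queue=[H,A,E,F] q_used=1 → run H
t=16: queue=[A,E,F,H] q_used=0 → run A
t=17: queue=[E,F,H] q_used=0 → run E
t=18: queue=[E,F,H] q_used=1 → run E
t=19: queue=[F,H,E] q_used=0 → run F
t=20: queue=[F,H,E] q_used=1 → run F
t=21: queue=[H,E,F] q_used=0 → run H
t=22: queue=[H,E,F] q_used=1 → run H
t=23: queue=[E,F,H] q_used=0 → run E
t=24: queue=[E,F,H] q_used=1 → run E
t=25: queue=[F,H,E] q_used=0 → run F
t=26: queue=[H,E] q_used=0 → run H
t=27: queue=[H,E] q_used=1 → run H
t=28: queue=[E,H] q_used=0 → run E
t=29: queue=[H] q_used=0 → run H
t=30: (idle)
t=31: (idle)
t=32: (idle)
t=33: (idle)
t=34: (idle)
t=35: (idle)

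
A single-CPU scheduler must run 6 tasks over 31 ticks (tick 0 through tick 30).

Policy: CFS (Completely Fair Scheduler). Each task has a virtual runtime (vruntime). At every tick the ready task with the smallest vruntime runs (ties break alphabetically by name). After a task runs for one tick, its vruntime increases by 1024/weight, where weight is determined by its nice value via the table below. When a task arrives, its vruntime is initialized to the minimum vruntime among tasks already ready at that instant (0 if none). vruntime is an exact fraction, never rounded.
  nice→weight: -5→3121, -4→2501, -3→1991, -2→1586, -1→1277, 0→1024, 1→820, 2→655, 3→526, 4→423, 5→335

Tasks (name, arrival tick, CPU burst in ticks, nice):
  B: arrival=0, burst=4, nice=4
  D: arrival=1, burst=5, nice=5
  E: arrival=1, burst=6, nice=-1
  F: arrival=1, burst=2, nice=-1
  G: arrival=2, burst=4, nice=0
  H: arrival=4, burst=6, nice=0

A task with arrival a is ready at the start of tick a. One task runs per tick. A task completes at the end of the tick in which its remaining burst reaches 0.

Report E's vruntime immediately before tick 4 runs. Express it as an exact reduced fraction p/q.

t=0: vr[B=0] → run B
t=1: vr[B=1024/423 D=1024/423 E=1024/423 F=1024/423] → run B
t=2: vr[B=2048/423 D=1024/423 E=1024/423 F=1024/423 G=1024/423] → run D
t=3: vr[B=2048/423 D=776192/141705 E=1024/423 F=1024/423 G=1024/423] → run E
t=4: vr[B=2048/423 D=776192/141705 E=1740800/540171 F=1024/423 G=1024/423 H=1024/423] → run F
t=5: vr[B=2048/423 D=776192/141705 E=1740800/540171 F=1740800/540171 G=1024/423 H=1024/423] → run G
t=6: vr[B=2048/423 D=776192/141705 E=1740800/540171 F=1740800/540171 G=1447/423 H=1024/423] → run H
t=7: vr[B=2048/423 D=776192/141705 E=1740800/540171 F=1740800/540171 G=1447/423 H=1447/423] → run E
t=8: vr[B=2048/423 D=776192/141705 E=2173952/540171 F=1740800/540171 G=1447/423 H=1447/423] → run F
t=9: vr[B=2048/423 D=776192/141705 E=2173952/540171 G=1447/423 H=1447/423] → run G
t=10: vr[B=2048/423 D=776192/141705 E=2173952/540171 G=1870/423 H=1447/423] → run H
t=11: vr[B=2048/423 D=776192/141705 E=2173952/540171 G=1870/423 H=1870/423] → run E
t=12: vr[B=2048/423 D=776192/141705 E=2607104/540171 G=1870/423 H=1870/423] → run G
t=13: vr[B=2048/423 D=776192/141705 E=2607104/540171 G=2293/423 H=1870/423] → run H
t=14: vr[B=2048/423 D=776192/141705 E=2607104/540171 G=2293/423 H=2293/423] → run E
t=15: vr[B=2048/423 D=776192/141705 E=3040256/540171 G=2293/423 H=2293/423] → run B
t=16: vr[B=1024/141 D=776192/141705 E=3040256/540171 G=2293/423 H=2293/423] → run G
t=17: vr[B=1024/141 D=776192/141705 E=3040256/540171 H=2293/423] → run H
t=18: vr[B=1024/141 D=776192/141705 E=3040256/540171 H=2716/423] → run D
t=19: vr[B=1024/141 D=1209344/141705 E=3040256/540171 H=2716/423] → run E
t=20: vr[B=1024/141 D=1209344/141705 E=3473408/540171 H=2716/423] → run H
t=21: vr[B=1024/141 D=1209344/141705 E=3473408/540171 H=3139/423] → run E
t=22: vr[B=1024/141 D=1209344/141705 H=3139/423] → run B
t=23: vr[D=1209344/141705 H=3139/423] → run H
t=24: vr[D=1209344/141705] → run D
t=25: vr[D=1642496/141705] → run D
t=26: vr[D=2075648/141705] → run D
t=27: (idle)
t=28: (idle)
t=29: (idle)
t=30: (idle)

vruntime(E, start of tick 4) = 1740800/540171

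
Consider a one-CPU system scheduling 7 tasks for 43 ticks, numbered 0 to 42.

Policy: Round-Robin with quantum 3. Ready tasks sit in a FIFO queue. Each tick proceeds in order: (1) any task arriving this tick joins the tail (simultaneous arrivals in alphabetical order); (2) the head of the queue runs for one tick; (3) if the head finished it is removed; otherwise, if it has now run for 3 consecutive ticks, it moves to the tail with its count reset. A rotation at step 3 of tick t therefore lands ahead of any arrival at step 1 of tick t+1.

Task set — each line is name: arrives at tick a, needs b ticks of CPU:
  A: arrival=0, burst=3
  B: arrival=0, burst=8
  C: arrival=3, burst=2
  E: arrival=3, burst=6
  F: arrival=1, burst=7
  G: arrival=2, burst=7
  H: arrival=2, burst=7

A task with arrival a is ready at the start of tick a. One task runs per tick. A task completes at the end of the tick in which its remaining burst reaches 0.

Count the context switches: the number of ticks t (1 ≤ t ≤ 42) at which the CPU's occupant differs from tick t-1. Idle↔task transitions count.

t=0: queue=[A,B] q_used=0 → run A
t=1: queue=[A,B,F] q_used=1 → run A
t=2: queue=[A,B,F,G,H] q_used=2 → run A
t=3: queue=[B,F,G,H,C,E] q_used=0 → run B
t=4: queue=[B,F,G,H,C,E] q_used=1 → run B
t=5: queue=[B,F,G,H,C,E] q_used=2 → run B
t=6: queue=[F,G,H,C,E,B] q_used=0 → run F
t=7: queue=[F,G,H,C,E,B] q_used=1 → run F
t=8: queue=[F,G,H,C,E,B] q_used=2 → run F
t=9: queue=[G,H,C,E,B,F] q_used=0 → run G
t=10: queue=[G,H,C,E,B,F] q_used=1 → run G
t=11: queue=[G,H,C,E,B,F] q_used=2 → run G
t=12: queue=[H,C,E,B,F,G] q_used=0 → run H
t=13: queue=[H,C,E,B,F,G] q_used=1 → run H
t=14: queue=[H,C,E,B,F,G] q_used=2 → run H
t=15: queue=[C,E,B,F,G,H] q_used=0 → run C
t=16: queue=[C,E,B,F,G,H] q_used=1 → run C
t=17: queue=[E,B,F,G,H] q_used=0 → run E
t=18: queue=[E,B,F,G,H] q_used=1 → run E
t=19: queue=[E,B,F,G,H] q_used=2 → run E
t=20: queue=[B,F,G,H,E] q_used=0 → run B
t=21: queue=[B,F,G,H,E] q_used=1 → run B
t=22: queue=[B,F,G,H,E] q_used=2 → run B
t=23: queue=[F,G,H,E,B] q_used=0 → run F
t=24: queue=[F,G,H,E,B] q_used=1 → run F
t=25: queue=[F,G,H,E,B] q_used=2 → run F
t=26: queue=[G,H,E,B,F] q_used=0 → run G
t=27: queue=[G,H,E,B,F] q_used=1 → run G
t=28: queue=[G,H,E,B,F] q_used=2 → run G
t=29: queue=[H,E,B,F,G] q_used=0 → run H
t=30: queue=[H,E,B,F,G] q_used=1 → run H
t=31: queue=[H,E,B,F,G] q_used=2 → run H
t=32: queue=[E,B,F,G,H] q_used=0 → run E
t=33: queue=[E,B,F,G,H] q_used=1 → run E
t=34: queue=[E,B,F,G,H] q_used=2 → run E
t=35: queue=[B,F,G,H] q_used=0 → run B
t=36: queue=[B,F,G,H] q_used=1 → run B
t=37: queue=[F,G,H] q_used=0 → run F
t=38: queue=[G,H] q_used=0 → run G
t=39: queue=[H] q_used=0 → run H
t=40: (idle)
t=41: (idle)
t=42: (idle)

context switches = 16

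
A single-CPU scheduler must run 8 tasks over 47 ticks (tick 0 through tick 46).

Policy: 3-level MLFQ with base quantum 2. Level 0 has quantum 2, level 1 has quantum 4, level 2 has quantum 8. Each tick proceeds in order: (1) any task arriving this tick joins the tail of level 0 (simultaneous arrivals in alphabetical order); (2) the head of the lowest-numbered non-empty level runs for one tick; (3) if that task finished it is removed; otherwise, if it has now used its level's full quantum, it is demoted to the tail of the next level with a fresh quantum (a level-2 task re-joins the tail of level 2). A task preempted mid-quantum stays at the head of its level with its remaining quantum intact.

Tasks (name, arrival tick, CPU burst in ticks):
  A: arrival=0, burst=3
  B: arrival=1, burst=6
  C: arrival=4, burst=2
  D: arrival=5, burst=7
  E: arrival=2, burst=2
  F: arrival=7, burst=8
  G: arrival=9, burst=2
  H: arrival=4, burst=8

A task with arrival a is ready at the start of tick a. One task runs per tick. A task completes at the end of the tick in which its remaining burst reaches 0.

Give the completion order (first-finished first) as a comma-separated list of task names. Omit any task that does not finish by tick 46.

completion order = E, C, G, A, B, H, D, F

t=0: L0/L1/L2 = A/-/- → run A
t=1: L0/L1/L2 = AB/-/- → run A
t=2: L0/L1/L2 = BE/A/- → run B
t=3: L0/L1/L2 = BE/A/- → run B
t=4: L0/L1/L2 = ECH/AB/- → run E
t=5: L0/L1/L2 = ECHD/AB/- → run E
t=6: L0/L1/L2 = CHD/AB/- → run C
t=7: L0/L1/L2 = CHDF/AB/- → run C
t=8: L0/L1/L2 = HDF/AB/- → run H
t=9: L0/L1/L2 = HDFG/AB/- → run H
t=10: L0/L1/L2 = DFG/ABH/- → run D
t=11: L0/L1/L2 = DFG/ABH/- → run D
t=12: L0/L1/L2 = FG/ABHD/- → run F
t=13: L0/L1/L2 = FG/ABHD/- → run F
t=14: L0/L1/L2 = G/ABHDF/- → run G
t=15: L0/L1/L2 = G/ABHDF/- → run G
t=16: L0/L1/L2 = -/ABHDF/- → run A
t=17: L0/L1/L2 = -/BHDF/- → run B
t=18: L0/L1/L2 = -/BHDF/- → run B
t=19: L0/L1/L2 = -/BHDF/- → run B
t=20: L0/L1/L2 = -/BHDF/- → run B
t=21: L0/L1/L2 = -/HDF/- → run H
t=22: L0/L1/L2 = -/HDF/- → run H
t=23: L0/L1/L2 = -/HDF/- → run H
t=24: L0/L1/L2 = -/HDF/- → run H
t=25: L0/L1/L2 = -/DF/H → run D
t=26: L0/L1/L2 = -/DF/H → run D
t=27: L0/L1/L2 = -/DF/H → run D
t=28: L0/L1/L2 = -/DF/H → run D
t=29: L0/L1/L2 = -/F/HD → run F
t=30: L0/L1/L2 = -/F/HD → run F
t=31: L0/L1/L2 = -/F/HD → run F
t=32: L0/L1/L2 = -/F/HD → run F
t=33: L0/L1/L2 = -/-/HDF → run H
t=34: L0/L1/L2 = -/-/HDF → run H
t=35: L0/L1/L2 = -/-/DF → run D
t=36: L0/L1/L2 = -/-/F → run F
t=37: L0/L1/L2 = -/-/F → run F
t=38: (idle)
t=39: (idle)
t=40: (idle)
t=41: (idle)
t=42: (idle)
t=43: (idle)
t=44: (idle)
t=45: (idle)
t=46: (idle)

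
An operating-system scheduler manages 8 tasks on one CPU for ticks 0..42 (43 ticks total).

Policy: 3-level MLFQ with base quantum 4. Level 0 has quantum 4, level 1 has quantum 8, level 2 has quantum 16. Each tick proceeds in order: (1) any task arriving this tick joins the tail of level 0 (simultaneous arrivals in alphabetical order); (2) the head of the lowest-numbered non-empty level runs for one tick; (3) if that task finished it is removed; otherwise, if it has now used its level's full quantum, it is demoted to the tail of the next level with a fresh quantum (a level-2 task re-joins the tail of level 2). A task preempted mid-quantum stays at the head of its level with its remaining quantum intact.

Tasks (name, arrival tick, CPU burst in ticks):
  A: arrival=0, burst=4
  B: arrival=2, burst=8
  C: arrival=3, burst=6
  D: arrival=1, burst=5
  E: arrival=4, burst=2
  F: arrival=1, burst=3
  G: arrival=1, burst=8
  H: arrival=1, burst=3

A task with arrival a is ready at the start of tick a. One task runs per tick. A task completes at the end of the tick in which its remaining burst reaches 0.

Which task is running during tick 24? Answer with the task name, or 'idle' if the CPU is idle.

running at tick 24 = C

t=0: L0/L1/L2 = A/-/- → run A
t=1: L0/L1/L2 = ADFGH/-/- → run A
t=2: L0/L1/L2 = ADFGHB/-/- → run A
t=3: L0/L1/L2 = ADFGHBC/-/- → run A
t=4: L0/L1/L2 = DFGHBCE/-/- → run D
t=5: L0/L1/L2 = DFGHBCE/-/- → run D
t=6: L0/L1/L2 = DFGHBCE/-/- → run D
t=7: L0/L1/L2 = DFGHBCE/-/- → run D
t=8: L0/L1/L2 = FGHBCE/D/- → run F
t=9: L0/L1/L2 = FGHBCE/D/- → run F
t=10: L0/L1/L2 = FGHBCE/D/- → run F
t=11: L0/L1/L2 = GHBCE/D/- → run G
t=12: L0/L1/L2 = GHBCE/D/- → run G
t=13: L0/L1/L2 = GHBCE/D/- → run G
t=14: L0/L1/L2 = GHBCE/D/- → run G
t=15: L0/L1/L2 = HBCE/DG/- → run H
t=16: L0/L1/L2 = HBCE/DG/- → run H
t=17: L0/L1/L2 = HBCE/DG/- → run H
t=18: L0/L1/L2 = BCE/DG/- → run B
t=19: L0/L1/L2 = BCE/DG/- → run B
t=20: L0/L1/L2 = BCE/DG/- → run B
t=21: L0/L1/L2 = BCE/DG/- → run B
t=22: L0/L1/L2 = CE/DGB/- → run C
t=23: L0/L1/L2 = CE/DGB/- → run C
t=24: L0/L1/L2 = CE/DGB/- → run C
t=25: L0/L1/L2 = CE/DGB/- → run C
t=26: L0/L1/L2 = E/DGBC/- → run E
t=27: L0/L1/L2 = E/DGBC/- → run E
t=28: L0/L1/L2 = -/DGBC/- → run D
t=29: L0/L1/L2 = -/GBC/- → run G
t=30: L0/L1/L2 = -/GBC/- → run G
t=31: L0/L1/L2 = -/GBC/- → run G
t=32: L0/L1/L2 = -/GBC/- → run G
t=33: L0/L1/L2 = -/BC/- → run B
t=34: L0/L1/L2 = -/BC/- → run B
t=35: L0/L1/L2 = -/BC/- → run B
t=36: L0/L1/L2 = -/BC/- → run B
t=37: L0/L1/L2 = -/C/- → run C
t=38: L0/L1/L2 = -/C/- → run C
t=39: (idle)
t=40: (idle)
t=41: (idle)
t=42: (idle)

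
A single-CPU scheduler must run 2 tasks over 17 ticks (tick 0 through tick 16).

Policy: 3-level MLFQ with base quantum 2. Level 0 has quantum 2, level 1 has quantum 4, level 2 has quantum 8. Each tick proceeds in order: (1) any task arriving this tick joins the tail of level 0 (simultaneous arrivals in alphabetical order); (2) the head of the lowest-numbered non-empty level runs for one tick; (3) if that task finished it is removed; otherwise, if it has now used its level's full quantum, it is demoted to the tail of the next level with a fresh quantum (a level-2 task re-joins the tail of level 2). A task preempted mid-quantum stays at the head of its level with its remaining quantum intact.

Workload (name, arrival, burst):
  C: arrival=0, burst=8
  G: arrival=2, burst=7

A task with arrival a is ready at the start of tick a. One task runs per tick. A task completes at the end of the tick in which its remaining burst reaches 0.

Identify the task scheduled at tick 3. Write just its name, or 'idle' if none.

running at tick 3 = G

t=0: L0/L1/L2 = C/-/- → run C
t=1: L0/L1/L2 = C/-/- → run C
t=2: L0/L1/L2 = G/C/- → run G
t=3: L0/L1/L2 = G/C/- → run G
t=4: L0/L1/L2 = -/CG/- → run C
t=5: L0/L1/L2 = -/CG/- → run C
t=6: L0/L1/L2 = -/CG/- → run C
t=7: L0/L1/L2 = -/CG/- → run C
t=8: L0/L1/L2 = -/G/C → run G
t=9: L0/L1/L2 = -/G/C → run G
t=10: L0/L1/L2 = -/G/C → run G
t=11: L0/L1/L2 = -/G/C → run G
t=12: L0/L1/L2 = -/-/CG → run C
t=13: L0/L1/L2 = -/-/CG → run C
t=14: L0/L1/L2 = -/-/G → run G
t=15: (idle)
t=16: (idle)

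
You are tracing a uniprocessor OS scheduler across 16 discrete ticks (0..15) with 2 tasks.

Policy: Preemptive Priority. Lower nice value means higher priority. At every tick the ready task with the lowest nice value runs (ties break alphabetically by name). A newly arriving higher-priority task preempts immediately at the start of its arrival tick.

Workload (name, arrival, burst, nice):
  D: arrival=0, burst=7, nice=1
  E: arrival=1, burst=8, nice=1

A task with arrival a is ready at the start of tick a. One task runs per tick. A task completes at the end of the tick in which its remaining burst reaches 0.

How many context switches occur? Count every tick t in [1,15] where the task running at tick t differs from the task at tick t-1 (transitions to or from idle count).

t=0: ready={D} → run D
t=1: ready={D,E} → run D
t=2: ready={D,E} → run D
t=3: ready={D,E} → run D
t=4: ready={D,E} → run D
t=5: ready={D,E} → run D
t=6: ready={D,E} → run D
t=7: ready={E} → run E
t=8: ready={E} → run E
t=9: ready={E} → run E
t=10: ready={E} → run E
t=11: ready={E} → run E
t=12: ready={E} → run E
t=13: ready={E} → run E
t=14: ready={E} → run E
t=15: (idle)

context switches = 2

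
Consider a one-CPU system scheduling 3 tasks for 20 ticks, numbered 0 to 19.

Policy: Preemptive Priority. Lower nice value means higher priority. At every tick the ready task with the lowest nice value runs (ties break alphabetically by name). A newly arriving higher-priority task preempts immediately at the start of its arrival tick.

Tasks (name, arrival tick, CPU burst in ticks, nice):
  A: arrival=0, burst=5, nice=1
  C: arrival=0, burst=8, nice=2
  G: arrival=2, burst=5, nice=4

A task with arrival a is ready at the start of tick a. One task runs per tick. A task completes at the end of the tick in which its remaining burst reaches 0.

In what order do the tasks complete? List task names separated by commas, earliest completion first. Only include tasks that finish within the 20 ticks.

completion order = A, C, G

t=0: ready={A,C} → run A
t=1: ready={A,C} → run A
t=2: ready={A,C,G} → run A
t=3: ready={A,C,G} → run A
t=4: ready={A,C,G} → run A
t=5: ready={C,G} → run C
t=6: ready={C,G} → run C
t=7: ready={C,G} → run C
t=8: ready={C,G} → run C
t=9: ready={C,G} → run C
t=10: ready={C,G} → run C
t=11: ready={C,G} → run C
t=12: ready={C,G} → run C
t=13: ready={G} → run G
t=14: ready={G} → run G
t=15: ready={G} → run G
t=16: ready={G} → run G
t=17: ready={G} → run G
t=18: (idle)
t=19: (idle)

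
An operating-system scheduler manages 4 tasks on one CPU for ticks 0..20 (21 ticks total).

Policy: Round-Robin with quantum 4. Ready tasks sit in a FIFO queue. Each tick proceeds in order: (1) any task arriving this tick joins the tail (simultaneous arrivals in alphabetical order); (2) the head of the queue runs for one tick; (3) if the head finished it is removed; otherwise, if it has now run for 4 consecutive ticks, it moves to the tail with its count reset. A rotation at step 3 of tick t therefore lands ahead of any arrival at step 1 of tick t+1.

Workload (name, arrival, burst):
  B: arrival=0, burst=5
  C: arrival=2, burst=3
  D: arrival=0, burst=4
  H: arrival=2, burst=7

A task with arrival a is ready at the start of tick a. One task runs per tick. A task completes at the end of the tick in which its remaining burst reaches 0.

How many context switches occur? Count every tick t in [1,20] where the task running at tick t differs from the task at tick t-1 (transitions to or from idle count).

context switches = 6

t=0: queue=[B,D] q_used=0 → run B
t=1: queue=[B,D] q_used=1 → run B
t=2: queue=[B,D,C,H] q_used=2 → run B
t=3: queue=[B,D,C,H] q_used=3 → run B
t=4: queue=[D,C,H,B] q_used=0 → run D
t=5: queue=[D,C,H,B] q_used=1 → run D
t=6: queue=[D,C,H,B] q_used=2 → run D
t=7: queue=[D,C,H,B] q_used=3 → run D
t=8: queue=[C,H,B] q_used=0 → run C
t=9: queue=[C,H,B] q_used=1 → run C
t=10: queue=[C,H,B] q_used=2 → run C
t=11: queue=[H,B] q_used=0 → run H
t=12: queue=[H,B] q_used=1 → run H
t=13: queue=[H,B] q_used=2 → run H
t=14: queue=[H,B] q_used=3 → run H
t=15: queue=[B,H] q_used=0 → run B
t=16: queue=[H] q_used=0 → run H
t=17: queue=[H] q_used=1 → run H
t=18: queue=[H] q_used=2 → run H
t=19: (idle)
t=20: (idle)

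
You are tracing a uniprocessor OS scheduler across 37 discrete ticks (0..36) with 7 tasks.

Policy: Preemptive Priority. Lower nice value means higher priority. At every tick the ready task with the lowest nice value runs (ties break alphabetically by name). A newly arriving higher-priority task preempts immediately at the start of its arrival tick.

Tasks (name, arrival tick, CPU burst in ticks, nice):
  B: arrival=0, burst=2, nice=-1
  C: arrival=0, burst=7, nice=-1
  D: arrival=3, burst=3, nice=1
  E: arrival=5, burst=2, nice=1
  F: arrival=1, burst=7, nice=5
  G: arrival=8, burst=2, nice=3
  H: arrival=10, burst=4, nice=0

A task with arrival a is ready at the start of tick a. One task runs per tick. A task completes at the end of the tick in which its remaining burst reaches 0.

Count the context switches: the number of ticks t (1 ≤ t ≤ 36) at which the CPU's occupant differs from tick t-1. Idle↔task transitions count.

t=0: ready={B,C} → run B
t=1: ready={B,C,F} → run B
t=2: ready={C,F} → run C
t=3: ready={C,D,F} → run C
t=4: ready={C,D,F} → run C
t=5: ready={C,D,E,F} → run C
t=6: ready={C,D,E,F} → run C
t=7: ready={C,D,E,F} → run C
t=8: ready={C,D,E,F,G} → run C
t=9: ready={D,E,F,G} → run D
t=10: ready={D,E,F,G,H} → run H
t=11: ready={D,E,F,G,H} → run H
t=12: ready={D,E,F,G,H} → run H
t=13: ready={D,E,F,G,H} → run H
t=14: ready={D,E,F,G} → run D
t=15: ready={D,E,F,G} → run D
t=16: ready={E,F,G} → run E
t=17: ready={E,F,G} → run E
t=18: ready={F,G} → run G
t=19: ready={F,G} → run G
t=20: ready={F} → run F
t=21: ready={F} → run F
t=22: ready={F} → run F
t=23: ready={F} → run F
t=24: ready={F} → run F
t=25: ready={F} → run F
t=26: ready={F} → run F
t=27: (idle)
t=28: (idle)
t=29: (idle)
t=30: (idle)
t=31: (idle)
t=32: (idle)
t=33: (idle)
t=34: (idle)
t=35: (idle)
t=36: (idle)

context switches = 8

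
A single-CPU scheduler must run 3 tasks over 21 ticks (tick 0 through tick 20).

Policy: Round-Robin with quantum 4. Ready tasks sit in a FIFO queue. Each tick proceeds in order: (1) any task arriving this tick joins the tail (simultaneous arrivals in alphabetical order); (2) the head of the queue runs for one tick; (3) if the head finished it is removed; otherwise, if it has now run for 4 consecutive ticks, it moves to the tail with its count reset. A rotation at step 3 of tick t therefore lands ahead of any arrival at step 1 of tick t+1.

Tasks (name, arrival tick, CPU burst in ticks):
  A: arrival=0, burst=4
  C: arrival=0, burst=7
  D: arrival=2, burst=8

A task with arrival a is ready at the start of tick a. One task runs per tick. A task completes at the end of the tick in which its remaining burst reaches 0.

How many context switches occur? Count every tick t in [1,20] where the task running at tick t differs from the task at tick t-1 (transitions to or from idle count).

t=0: queue=[A,C] q_used=0 → run A
t=1: queue=[A,C] q_used=1 → run A
t=2: queue=[A,C,D] q_used=2 → run A
t=3: queue=[A,C,D] q_used=3 → run A
t=4: queue=[C,D] q_used=0 → run C
t=5: queue=[C,D] q_used=1 → run C
t=6: queue=[C,D] q_used=2 → run C
t=7: queue=[C,D] q_used=3 → run C
t=8: queue=[D,C] q_used=0 → run D
t=9: queue=[D,C] q_used=1 → run D
t=10: queue=[D,C] q_used=2 → run D
t=11: queue=[D,C] q_used=3 → run D
t=12: queue=[C,D] q_used=0 → run C
t=13: queue=[C,D] q_used=1 → run C
t=14: queue=[C,D] q_used=2 → run C
t=15: queue=[D] q_used=0 → run D
t=16: queue=[D] q_used=1 → run D
t=17: queue=[D] q_used=2 → run D
t=18: queue=[D] q_used=3 → run D
t=19: (idle)
t=20: (idle)

context switches = 5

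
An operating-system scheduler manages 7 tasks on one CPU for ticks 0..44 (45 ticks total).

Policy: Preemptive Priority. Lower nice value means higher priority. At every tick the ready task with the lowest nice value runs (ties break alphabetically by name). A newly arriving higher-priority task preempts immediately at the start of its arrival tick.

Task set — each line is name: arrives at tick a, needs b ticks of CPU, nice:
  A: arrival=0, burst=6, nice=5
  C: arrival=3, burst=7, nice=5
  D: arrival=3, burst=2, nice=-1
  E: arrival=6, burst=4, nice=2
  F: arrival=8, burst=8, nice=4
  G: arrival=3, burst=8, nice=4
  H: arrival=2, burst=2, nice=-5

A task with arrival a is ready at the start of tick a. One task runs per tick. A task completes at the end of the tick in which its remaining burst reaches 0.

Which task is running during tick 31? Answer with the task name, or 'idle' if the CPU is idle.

t=0: ready={A} → run A
t=1: ready={A} → run A
t=2: ready={A,H} → run H
t=3: ready={A,C,D,G,H} → run H
t=4: ready={A,C,D,G} → run D
t=5: ready={A,C,D,G} → run D
t=6: ready={A,C,E,G} → run E
t=7: ready={A,C,E,G} → run E
t=8: ready={A,C,E,F,G} → run E
t=9: ready={A,C,E,F,G} → run E
t=10: ready={A,C,F,G} → run F
t=11: ready={A,C,F,G} → run F
t=12: ready={A,C,F,G} → run F
t=13: ready={A,C,F,G} → run F
t=14: ready={A,C,F,G} → run F
t=15: ready={A,C,F,G} → run F
t=16: ready={A,C,F,G} → run F
t=17: ready={A,C,F,G} → run F
t=18: ready={A,C,G} → run G
t=19: ready={A,C,G} → run G
t=20: ready={A,C,G} → run G
t=21: ready={A,C,G} → run G
t=22: ready={A,C,G} → run G
t=23: ready={A,C,G} → run G
t=24: ready={A,C,G} → run G
t=25: ready={A,C,G} → run G
t=26: ready={A,C} → run A
t=27: ready={A,C} → run A
t=28: ready={A,C} → run A
t=29: ready={A,C} → run A
t=30: ready={C} → run C
t=31: ready={C} → run C
t=32: ready={C} → run C
t=33: ready={C} → run C
t=34: ready={C} → run C
t=35: ready={C} → run C
t=36: ready={C} → run C
t=37: (idle)
t=38: (idle)
t=39: (idle)
t=40: (idle)
t=41: (idle)
t=42: (idle)
t=43: (idle)
t=44: (idle)

running at tick 31 = C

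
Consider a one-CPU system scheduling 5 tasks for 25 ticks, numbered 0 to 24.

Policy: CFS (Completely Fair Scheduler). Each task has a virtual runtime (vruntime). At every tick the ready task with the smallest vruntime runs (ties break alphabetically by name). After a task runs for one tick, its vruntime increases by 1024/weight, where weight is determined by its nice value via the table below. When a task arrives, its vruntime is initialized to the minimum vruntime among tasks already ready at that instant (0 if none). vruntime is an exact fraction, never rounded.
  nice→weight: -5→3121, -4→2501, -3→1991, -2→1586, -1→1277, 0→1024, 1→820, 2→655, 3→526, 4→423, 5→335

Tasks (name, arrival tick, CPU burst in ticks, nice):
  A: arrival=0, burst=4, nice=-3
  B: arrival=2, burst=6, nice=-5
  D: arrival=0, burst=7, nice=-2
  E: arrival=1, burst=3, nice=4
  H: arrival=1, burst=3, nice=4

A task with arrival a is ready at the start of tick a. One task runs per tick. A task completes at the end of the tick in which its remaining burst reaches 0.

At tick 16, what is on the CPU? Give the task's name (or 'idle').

t=0: vr[A=0 D=0] → run A
t=1: vr[A=1024/1991 D=0 E=0 H=0] → run D
t=2: vr[A=1024/1991 B=0 D=512/793 E=0 H=0] → run B
t=3: vr[A=1024/1991 B=1024/3121 D=512/793 E=0 H=0] → run E
t=4: vr[A=1024/1991 B=1024/3121 D=512/793 E=1024/423 H=0] → run H
t=5: vr[A=1024/1991 B=1024/3121 D=512/793 E=1024/423 H=1024/423] → run B
t=6: vr[A=1024/1991 B=2048/3121 D=512/793 E=1024/423 H=1024/423] → run A
t=7: vr[A=2048/1991 B=2048/3121 D=512/793 E=1024/423 H=1024/423] → run D
t=8: vr[A=2048/1991 B=2048/3121 D=1024/793 E=1024/423 H=1024/423] → run B
t=9: vr[A=2048/1991 B=3072/3121 D=1024/793 E=1024/423 H=1024/423] → run B
t=10: vr[A=2048/1991 B=4096/3121 D=1024/793 E=1024/423 H=1024/423] → run A
t=11: vr[A=3072/1991 B=4096/3121 D=1024/793 E=1024/423 H=1024/423] → run D
t=12: vr[A=3072/1991 B=4096/3121 D=1536/793 E=1024/423 H=1024/423] → run B
t=13: vr[A=3072/1991 B=5120/3121 D=1536/793 E=1024/423 H=1024/423] → run A
t=14: vr[B=5120/3121 D=1536/793 E=1024/423 H=1024/423] → run B
t=15: vr[D=1536/793 E=1024/423 H=1024/423] → run D
t=16: vr[D=2048/793 E=1024/423 H=1024/423] → run E
t=17: vr[D=2048/793 E=2048/423 H=1024/423] → run H
t=18: vr[D=2048/793 E=2048/423 H=2048/423] → run D
t=19: vr[D=2560/793 E=2048/423 H=2048/423] → run D
t=20: vr[D=3072/793 E=2048/423 H=2048/423] → run D
t=21: vr[E=2048/423 H=2048/423] → run E
t=22: vr[H=2048/423] → run H
t=23: (idle)
t=24: (idle)

running at tick 16 = E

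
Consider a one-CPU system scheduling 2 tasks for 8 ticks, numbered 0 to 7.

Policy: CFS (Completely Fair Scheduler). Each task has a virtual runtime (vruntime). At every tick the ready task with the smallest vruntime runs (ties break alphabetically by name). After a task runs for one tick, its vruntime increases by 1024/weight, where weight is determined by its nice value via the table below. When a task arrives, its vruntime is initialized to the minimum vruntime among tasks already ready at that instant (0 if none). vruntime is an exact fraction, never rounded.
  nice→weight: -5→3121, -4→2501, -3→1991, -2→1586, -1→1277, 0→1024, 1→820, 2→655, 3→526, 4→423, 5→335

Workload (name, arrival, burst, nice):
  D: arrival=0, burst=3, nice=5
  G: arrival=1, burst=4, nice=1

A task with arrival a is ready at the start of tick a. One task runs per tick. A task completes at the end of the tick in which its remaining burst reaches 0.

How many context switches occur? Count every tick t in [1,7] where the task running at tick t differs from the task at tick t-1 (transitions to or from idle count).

t=0: vr[D=0] → run D
t=1: vr[D=1024/335 G=1024/335] → run D
t=2: vr[D=2048/335 G=1024/335] → run G
t=3: vr[D=2048/335 G=59136/13735] → run G
t=4: vr[D=2048/335 G=76288/13735] → run G
t=5: vr[D=2048/335 G=18688/2747] → run D
t=6: vr[G=18688/2747] → run G
t=7: (idle)

context switches = 4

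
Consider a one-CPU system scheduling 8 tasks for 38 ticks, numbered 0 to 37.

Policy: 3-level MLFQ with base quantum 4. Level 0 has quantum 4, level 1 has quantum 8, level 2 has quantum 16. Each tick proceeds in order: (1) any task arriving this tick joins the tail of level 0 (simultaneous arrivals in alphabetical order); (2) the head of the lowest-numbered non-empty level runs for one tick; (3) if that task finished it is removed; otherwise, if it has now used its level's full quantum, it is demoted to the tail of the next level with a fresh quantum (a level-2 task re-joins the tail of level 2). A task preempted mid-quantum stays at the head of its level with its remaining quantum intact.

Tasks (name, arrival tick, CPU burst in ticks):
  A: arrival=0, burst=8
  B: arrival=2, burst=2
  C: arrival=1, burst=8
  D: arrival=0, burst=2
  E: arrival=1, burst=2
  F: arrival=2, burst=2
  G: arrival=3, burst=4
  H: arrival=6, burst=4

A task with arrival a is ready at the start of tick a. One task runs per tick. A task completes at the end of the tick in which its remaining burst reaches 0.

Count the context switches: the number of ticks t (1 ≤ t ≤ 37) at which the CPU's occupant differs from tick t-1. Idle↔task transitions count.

t=0: L0/L1/L2 = AD/-/- → run A
t=1: L0/L1/L2 = ADCE/-/- → run A
t=2: L0/L1/L2 = ADCEBF/-/- → run A
t=3: L0/L1/L2 = ADCEBFG/-/- → run A
t=4: L0/L1/L2 = DCEBFG/A/- → run D
t=5: L0/L1/L2 = DCEBFG/A/- → run D
t=6: L0/L1/L2 = CEBFGH/A/- → run C
t=7: L0/L1/L2 = CEBFGH/A/- → run C
t=8: L0/L1/L2 = CEBFGH/A/- → run C
t=9: L0/L1/L2 = CEBFGH/A/- → run C
t=10: L0/L1/L2 = EBFGH/AC/- → run E
t=11: L0/L1/L2 = EBFGH/AC/- → run E
t=12: L0/L1/L2 = BFGH/AC/- → run B
t=13: L0/L1/L2 = BFGH/AC/- → run B
t=14: L0/L1/L2 = FGH/AC/- → run F
t=15: L0/L1/L2 = FGH/AC/- → run F
t=16: L0/L1/L2 = GH/AC/- → run G
t=17: L0/L1/L2 = GH/AC/- → run G
t=18: L0/L1/L2 = GH/AC/- → run G
t=19: L0/L1/L2 = GH/AC/- → run G
t=20: L0/L1/L2 = H/AC/- → run H
t=21: L0/L1/L2 = H/AC/- → run H
t=22: L0/L1/L2 = H/AC/- → run H
t=23: L0/L1/L2 = H/AC/- → run H
t=24: L0/L1/L2 = -/AC/- → run A
t=25: L0/L1/L2 = -/AC/- → run A
t=26: L0/L1/L2 = -/AC/- → run A
t=27: L0/L1/L2 = -/AC/- → run A
t=28: L0/L1/L2 = -/C/- → run C
t=29: L0/L1/L2 = -/C/- → run C
t=30: L0/L1/L2 = -/C/- → run C
t=31: L0/L1/L2 = -/C/- → run C
t=32: (idle)
t=33: (idle)
t=34: (idle)
t=35: (idle)
t=36: (idle)
t=37: (idle)

context switches = 10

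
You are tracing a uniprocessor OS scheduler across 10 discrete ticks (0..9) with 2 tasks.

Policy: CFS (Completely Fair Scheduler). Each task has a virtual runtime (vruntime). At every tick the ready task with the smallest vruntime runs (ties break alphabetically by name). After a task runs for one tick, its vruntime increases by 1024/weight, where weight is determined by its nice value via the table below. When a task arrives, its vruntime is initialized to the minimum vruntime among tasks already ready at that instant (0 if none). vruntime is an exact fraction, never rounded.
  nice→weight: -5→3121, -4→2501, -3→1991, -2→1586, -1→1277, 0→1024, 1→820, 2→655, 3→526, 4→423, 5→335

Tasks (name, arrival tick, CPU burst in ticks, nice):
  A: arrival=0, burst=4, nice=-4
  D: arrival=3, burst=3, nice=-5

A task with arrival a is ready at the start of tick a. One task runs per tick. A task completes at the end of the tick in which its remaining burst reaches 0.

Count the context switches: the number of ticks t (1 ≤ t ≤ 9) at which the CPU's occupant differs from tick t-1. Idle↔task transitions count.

t=0: vr[A=0] → run A
t=1: vr[A=1024/2501] → run A
t=2: vr[A=2048/2501] → run A
t=3: vr[A=3072/2501 D=3072/2501] → run A
t=4: vr[D=3072/2501] → run D
t=5: vr[D=12148736/7805621] → run D
t=6: vr[D=14709760/7805621] → run D
t=7: (idle)
t=8: (idle)
t=9: (idle)

context switches = 2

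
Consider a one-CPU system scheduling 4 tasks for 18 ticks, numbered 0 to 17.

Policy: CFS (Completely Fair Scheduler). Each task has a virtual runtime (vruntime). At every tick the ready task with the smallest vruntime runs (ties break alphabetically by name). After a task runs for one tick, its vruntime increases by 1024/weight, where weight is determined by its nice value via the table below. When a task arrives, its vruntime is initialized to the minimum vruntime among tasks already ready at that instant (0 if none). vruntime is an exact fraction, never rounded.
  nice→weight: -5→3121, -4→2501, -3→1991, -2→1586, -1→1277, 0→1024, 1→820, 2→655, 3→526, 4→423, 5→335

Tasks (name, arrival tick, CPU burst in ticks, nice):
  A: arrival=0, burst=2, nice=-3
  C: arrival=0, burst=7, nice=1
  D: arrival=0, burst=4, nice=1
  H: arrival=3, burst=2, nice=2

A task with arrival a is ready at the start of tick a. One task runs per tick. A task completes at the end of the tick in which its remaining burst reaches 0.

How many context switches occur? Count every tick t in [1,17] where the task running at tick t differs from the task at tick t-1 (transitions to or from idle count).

context switches = 13

t=0: vr[A=0 C=0 D=0] → run A
t=1: vr[A=1024/1991 C=0 D=0] → run C
t=2: vr[A=1024/1991 C=256/205 D=0] → run D
t=3: vr[A=1024/1991 C=256/205 D=256/205 H=1024/1991] → run A
t=4: vr[C=256/205 D=256/205 H=1024/1991] → run H
t=5: vr[C=256/205 D=256/205 H=2709504/1304105] → run C
t=6: vr[C=512/205 D=256/205 H=2709504/1304105] → run D
t=7: vr[C=512/205 D=512/205 H=2709504/1304105] → run H
t=8: vr[C=512/205 D=512/205] → run C
t=9: vr[C=768/205 D=512/205] → run D
t=10: vr[C=768/205 D=768/205] → run C
t=11: vr[C=1024/205 D=768/205] → run D
t=12: vr[C=1024/205] → run C
t=13: vr[C=256/41] → run C
t=14: vr[C=1536/205] → run C
t=15: (idle)
t=16: (idle)
t=17: (idle)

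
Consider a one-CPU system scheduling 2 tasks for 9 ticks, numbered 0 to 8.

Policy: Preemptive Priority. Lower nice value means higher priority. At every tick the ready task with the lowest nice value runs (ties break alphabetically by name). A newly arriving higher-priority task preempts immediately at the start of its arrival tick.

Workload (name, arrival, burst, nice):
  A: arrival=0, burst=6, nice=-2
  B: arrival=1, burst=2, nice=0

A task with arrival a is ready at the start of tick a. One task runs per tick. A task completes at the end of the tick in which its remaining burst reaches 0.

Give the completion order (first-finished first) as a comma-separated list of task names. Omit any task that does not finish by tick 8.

completion order = A, B

t=0: ready={A} → run A
t=1: ready={A,B} → run A
t=2: ready={A,B} → run A
t=3: ready={A,B} → run A
t=4: ready={A,B} → run A
t=5: ready={A,B} → run A
t=6: ready={B} → run B
t=7: ready={B} → run B
t=8: (idle)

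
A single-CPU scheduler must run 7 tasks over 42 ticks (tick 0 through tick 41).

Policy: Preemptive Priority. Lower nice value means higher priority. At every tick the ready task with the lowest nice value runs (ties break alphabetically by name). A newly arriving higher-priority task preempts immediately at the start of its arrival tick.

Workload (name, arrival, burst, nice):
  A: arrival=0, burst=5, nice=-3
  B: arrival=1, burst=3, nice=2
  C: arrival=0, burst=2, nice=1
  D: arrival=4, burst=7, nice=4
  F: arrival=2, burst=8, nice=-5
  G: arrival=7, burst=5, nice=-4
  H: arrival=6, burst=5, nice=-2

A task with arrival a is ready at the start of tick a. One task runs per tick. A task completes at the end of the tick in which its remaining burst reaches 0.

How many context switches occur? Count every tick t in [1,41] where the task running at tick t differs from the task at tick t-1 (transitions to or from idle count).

t=0: ready={A,C} → run A
t=1: ready={A,B,C} → run A
t=2: ready={A,B,C,F} → run F
t=3: ready={A,B,C,F} → run F
t=4: ready={A,B,C,D,F} → run F
t=5: ready={A,B,C,D,F} → run F
t=6: ready={A,B,C,D,F,H} → run F
t=7: ready={A,B,C,D,F,G,H} → run F
t=8: ready={A,B,C,D,F,G,H} → run F
t=9: ready={A,B,C,D,F,G,H} → run F
t=10: ready={A,B,C,D,G,H} → run G
t=11: ready={A,B,C,D,G,H} → run G
t=12: ready={A,B,C,D,G,H} → run G
t=13: ready={A,B,C,D,G,H} → run G
t=14: ready={A,B,C,D,G,H} → run G
t=15: ready={A,B,C,D,H} → run A
t=16: ready={A,B,C,D,H} → run A
t=17: ready={A,B,C,D,H} → run A
t=18: ready={B,C,D,H} → run H
t=19: ready={B,C,D,H} → run H
t=20: ready={B,C,D,H} → run H
t=21: ready={B,C,D,H} → run H
t=22: ready={B,C,D,H} → run H
t=23: ready={B,C,D} → run C
t=24: ready={B,C,D} → run C
t=25: ready={B,D} → run B
t=26: ready={B,D} → run B
t=27: ready={B,D} → run B
t=28: ready={D} → run D
t=29: ready={D} → run D
t=30: ready={D} → run D
t=31: ready={D} → run D
t=32: ready={D} → run D
t=33: ready={D} → run D
t=34: ready={D} → run D
t=35: (idle)
t=36: (idle)
t=37: (idle)
t=38: (idle)
t=39: (idle)
t=40: (idle)
t=41: (idle)

context switches = 8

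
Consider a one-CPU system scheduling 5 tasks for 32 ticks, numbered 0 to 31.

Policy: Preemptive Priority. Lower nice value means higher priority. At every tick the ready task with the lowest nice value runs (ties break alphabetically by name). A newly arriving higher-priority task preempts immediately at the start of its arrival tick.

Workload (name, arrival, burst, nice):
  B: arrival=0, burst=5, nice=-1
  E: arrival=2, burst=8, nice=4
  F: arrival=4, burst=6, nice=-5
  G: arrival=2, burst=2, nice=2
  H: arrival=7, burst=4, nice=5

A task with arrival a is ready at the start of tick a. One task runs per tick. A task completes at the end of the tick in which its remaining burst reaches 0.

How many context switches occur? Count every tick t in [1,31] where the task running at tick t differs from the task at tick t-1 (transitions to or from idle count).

context switches = 6

t=0: ready={B} → run B
t=1: ready={B} → run B
t=2: ready={B,E,G} → run B
t=3: ready={B,E,G} → run B
t=4: ready={B,E,F,G} → run F
t=5: ready={B,E,F,G} → run F
t=6: ready={B,E,F,G} → run F
t=7: ready={B,E,F,G,H} → run F
t=8: ready={B,E,F,G,H} → run F
t=9: ready={B,E,F,G,H} → run F
t=10: ready={B,E,G,H} → run B
t=11: ready={E,G,H} → run G
t=12: ready={E,G,H} → run G
t=13: ready={E,H} → run E
t=14: ready={E,H} → run E
t=15: ready={E,H} → run E
t=16: ready={E,H} → run E
t=17: ready={E,H} → run E
t=18: ready={E,H} → run E
t=19: ready={E,H} → run E
t=20: ready={E,H} → run E
t=21: ready={H} → run H
t=22: ready={H} → run H
t=23: ready={H} → run H
t=24: ready={H} → run H
t=25: (idle)
t=26: (idle)
t=27: (idle)
t=28: (idle)
t=29: (idle)
t=30: (idle)
t=31: (idle)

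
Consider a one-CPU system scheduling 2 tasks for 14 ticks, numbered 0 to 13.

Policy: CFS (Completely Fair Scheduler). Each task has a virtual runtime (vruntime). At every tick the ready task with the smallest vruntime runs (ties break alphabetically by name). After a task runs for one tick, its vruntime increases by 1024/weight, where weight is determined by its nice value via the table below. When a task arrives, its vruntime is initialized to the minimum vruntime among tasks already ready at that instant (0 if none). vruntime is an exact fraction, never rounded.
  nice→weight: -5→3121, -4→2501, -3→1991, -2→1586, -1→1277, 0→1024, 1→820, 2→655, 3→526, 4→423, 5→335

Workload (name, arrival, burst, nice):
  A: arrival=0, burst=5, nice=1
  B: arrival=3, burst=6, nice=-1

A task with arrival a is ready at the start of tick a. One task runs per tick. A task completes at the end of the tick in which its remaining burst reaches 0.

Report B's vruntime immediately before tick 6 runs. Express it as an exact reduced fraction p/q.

t=0: vr[A=0] → run A
t=1: vr[A=256/205] → run A
t=2: vr[A=512/205] → run A
t=3: vr[A=768/205 B=768/205] → run A
t=4: vr[A=1024/205 B=768/205] → run B
t=5: vr[A=1024/205 B=1190656/261785] → run B
t=6: vr[A=1024/205 B=1400576/261785] → run A
t=7: vr[B=1400576/261785] → run B
t=8: vr[B=1610496/261785] → run B
t=9: vr[B=1820416/261785] → run B
t=10: vr[B=2030336/261785] → run B
t=11: (idle)
t=12: (idle)
t=13: (idle)

vruntime(B, start of tick 6) = 1400576/261785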